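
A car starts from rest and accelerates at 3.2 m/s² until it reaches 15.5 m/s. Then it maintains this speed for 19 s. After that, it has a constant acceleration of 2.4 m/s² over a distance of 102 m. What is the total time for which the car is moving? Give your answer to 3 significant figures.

Phase 1 (accelerating): v₀ = 0 m/s, a = 3.2 m/s².
v = v₀ + at → t = (15.5 − 0) / 3.2 = 4.84 s
v² = v₀² + 2aΔx → Δx = (15.5² − 0²)/(2·3.2) = 37.5 m

Phase 2 (constant speed): v₀ = 15.5 m/s, a = 0 m/s².
v = v₀ + at = 15.5 + (0)(19) = 15.5 m/s
Δx = v₀t + ½at² = 15.5·19 + 0.5·0·19² = 294 m

Phase 3 (accelerating): v₀ = 15.5 m/s, a = 2.4 m/s².
v² = v₀² + 2aΔx = 15.5² + 2·2.4·102 = 730 → v = 27.0 m/s
t = (v − v₀)/a = (27.0 − 15.5)/2.4 = 4.80 s
Total time = 4.84 + 19.0 + 4.80 = 28.6 s

28.6 s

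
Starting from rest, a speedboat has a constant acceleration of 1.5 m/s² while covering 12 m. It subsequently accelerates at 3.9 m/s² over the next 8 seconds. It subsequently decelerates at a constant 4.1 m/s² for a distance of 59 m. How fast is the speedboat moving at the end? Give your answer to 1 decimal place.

30.0 m/s

Phase 1 (accelerating): v₀ = 0 m/s, a = 1.5 m/s².
v² = v₀² + 2aΔx = 0² + 2·1.5·12 = 36.0 → v = 6.00 m/s
t = (v − v₀)/a = (6.00 − 0)/1.5 = 4.00 s

Phase 2 (accelerating): v₀ = 6.00 m/s, a = 3.9 m/s².
v = v₀ + at = 6.00 + (3.9)(8) = 37.2 m/s
Δx = v₀t + ½at² = 6.00·8 + 0.5·3.9·8² = 173 m

Phase 3 (decelerating): v₀ = 37.2 m/s, a = -4.1 m/s².
v² = v₀² + 2aΔx = 37.2² + 2·-4.1·59 = 900 → v = 30.0 m/s
t = (v − v₀)/a = (30.0 − 37.2)/-4.1 = 1.76 s
Final speed = 30.0 m/s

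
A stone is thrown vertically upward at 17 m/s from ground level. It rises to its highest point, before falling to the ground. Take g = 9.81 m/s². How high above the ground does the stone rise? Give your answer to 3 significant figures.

14.7 m

Phase 1 (rising): v₀ = 17.0 m/s, a = -9.81 m/s².
v = v₀ + at → t = (0 − 17.0) / -9.81 = 1.73 s
v² = v₀² + 2aΔx → Δx = (0² − 17.0²)/(2·-9.81) = 14.7 m
Maximum height = 14.7 m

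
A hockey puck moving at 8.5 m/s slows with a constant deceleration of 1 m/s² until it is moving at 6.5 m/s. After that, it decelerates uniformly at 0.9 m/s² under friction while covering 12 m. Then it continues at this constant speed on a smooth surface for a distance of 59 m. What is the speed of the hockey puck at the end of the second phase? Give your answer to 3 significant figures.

4.54 m/s

Phase 1 (decelerating): v₀ = 8.50 m/s, a = -1 m/s².
v = v₀ + at → t = (6.5 − 8.50) / -1 = 2.00 s
v² = v₀² + 2aΔx → Δx = (6.5² − 8.50²)/(2·-1) = 15.0 m

Phase 2 (decelerating): v₀ = 6.50 m/s, a = -0.9 m/s².
v² = v₀² + 2aΔx = 6.50² + 2·-0.9·12 = 20.6 → v = 4.54 m/s
t = (v − v₀)/a = (4.54 − 6.50)/-0.9 = 2.17 s
Speed at end of phase 2 = 4.54 m/s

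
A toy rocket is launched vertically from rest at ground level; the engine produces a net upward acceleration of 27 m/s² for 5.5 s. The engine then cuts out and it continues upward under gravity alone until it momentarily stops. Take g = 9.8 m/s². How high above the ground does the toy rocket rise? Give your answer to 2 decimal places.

1533.49 m

Phase 1 (powered ascent): v₀ = 0 m/s, a = 27 m/s².
v = v₀ + at = 0 + (27)(5.5) = 148 m/s
Δx = v₀t + ½at² = 0·5.5 + 0.5·27·5.5² = 408 m

Phase 2 (coasting upward): v₀ = 148 m/s, a = -9.8 m/s².
v = v₀ + at → t = (0 − 148) / -9.8 = 15.2 s
v² = v₀² + 2aΔx → Δx = (0² − 148²)/(2·-9.8) = 1130 m
Maximum height = 408 + 1130 = 1530 m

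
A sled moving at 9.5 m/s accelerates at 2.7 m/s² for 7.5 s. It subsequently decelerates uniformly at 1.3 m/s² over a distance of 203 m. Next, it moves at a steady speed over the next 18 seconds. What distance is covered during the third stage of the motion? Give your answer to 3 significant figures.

340 m

Phase 1 (accelerating): v₀ = 9.50 m/s, a = 2.7 m/s².
v = v₀ + at = 9.50 + (2.7)(7.5) = 29.8 m/s
Δx = v₀t + ½at² = 9.50·7.5 + 0.5·2.7·7.5² = 147 m

Phase 2 (decelerating): v₀ = 29.8 m/s, a = -1.3 m/s².
v² = v₀² + 2aΔx = 29.8² + 2·-1.3·203 = 357 → v = 18.9 m/s
t = (v − v₀)/a = (18.9 − 29.8)/-1.3 = 8.35 s

Phase 3 (constant speed): v₀ = 18.9 m/s, a = 0 m/s².
v = v₀ + at = 18.9 + (0)(18) = 18.9 m/s
Δx = v₀t + ½at² = 18.9·18 + 0.5·0·18² = 340 m
Distance in phase 3 = 340 m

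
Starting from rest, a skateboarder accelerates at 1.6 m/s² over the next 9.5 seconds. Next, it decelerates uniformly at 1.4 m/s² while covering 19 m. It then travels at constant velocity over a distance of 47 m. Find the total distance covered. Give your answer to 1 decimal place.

Phase 1 (accelerating): v₀ = 0 m/s, a = 1.6 m/s².
v = v₀ + at = 0 + (1.6)(9.5) = 15.2 m/s
Δx = v₀t + ½at² = 0·9.5 + 0.5·1.6·9.5² = 72.2 m

Phase 2 (decelerating): v₀ = 15.2 m/s, a = -1.4 m/s².
v² = v₀² + 2aΔx = 15.2² + 2·-1.4·19 = 178 → v = 13.3 m/s
t = (v − v₀)/a = (13.3 − 15.2)/-1.4 = 1.33 s

Phase 3 (constant speed): v₀ = 13.3 m/s, a = 0 m/s².
Constant speed: t = d/v = 47/13.3 = 3.52 s
Total distance = 72.2 + 19.0 + 47.0 = 138 m

138.2 m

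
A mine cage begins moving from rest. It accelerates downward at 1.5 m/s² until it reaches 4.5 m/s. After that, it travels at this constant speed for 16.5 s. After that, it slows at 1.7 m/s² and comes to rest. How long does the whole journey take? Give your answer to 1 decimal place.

22.1 s

Phase 1 (accelerating): v₀ = 0 m/s, a = 1.5 m/s².
v = v₀ + at → t = (4.5 − 0) / 1.5 = 3.00 s
v² = v₀² + 2aΔx → Δx = (4.5² − 0²)/(2·1.5) = 6.75 m

Phase 2 (constant speed): v₀ = 4.50 m/s, a = 0 m/s².
v = v₀ + at = 4.50 + (0)(16.5) = 4.50 m/s
Δx = v₀t + ½at² = 4.50·16.5 + 0.5·0·16.5² = 74.2 m

Phase 3 (decelerating): v₀ = 4.50 m/s, a = -1.7 m/s².
v = v₀ + at → t = (0 − 4.50) / -1.7 = 2.65 s
v² = v₀² + 2aΔx → Δx = (0² − 4.50²)/(2·-1.7) = 5.96 m
Total time = 3.00 + 16.5 + 2.65 = 22.1 s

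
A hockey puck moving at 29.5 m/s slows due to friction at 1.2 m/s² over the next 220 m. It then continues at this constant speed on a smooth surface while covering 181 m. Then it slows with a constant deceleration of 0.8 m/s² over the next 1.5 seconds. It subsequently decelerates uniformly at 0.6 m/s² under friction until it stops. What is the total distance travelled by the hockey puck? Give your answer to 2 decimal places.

Phase 1 (decelerating): v₀ = 29.5 m/s, a = -1.2 m/s².
v² = v₀² + 2aΔx = 29.5² + 2·-1.2·220 = 342 → v = 18.5 m/s
t = (v − v₀)/a = (18.5 − 29.5)/-1.2 = 9.17 s

Phase 2 (constant speed): v₀ = 18.5 m/s, a = 0 m/s².
Constant speed: t = d/v = 181/18.5 = 9.78 s

Phase 3 (decelerating): v₀ = 18.5 m/s, a = -0.8 m/s².
v = v₀ + at = 18.5 + (-0.8)(1.5) = 17.3 m/s
Δx = v₀t + ½at² = 18.5·1.5 + 0.5·-0.8·1.5² = 26.9 m

Phase 4 (decelerating): v₀ = 17.3 m/s, a = -0.6 m/s².
v = v₀ + at → t = (0 − 17.3) / -0.6 = 28.8 s
v² = v₀² + 2aΔx → Δx = (0² − 17.3²)/(2·-0.6) = 249 m
Total distance = 220 + 181 + 26.9 + 249 = 677 m

677.26 m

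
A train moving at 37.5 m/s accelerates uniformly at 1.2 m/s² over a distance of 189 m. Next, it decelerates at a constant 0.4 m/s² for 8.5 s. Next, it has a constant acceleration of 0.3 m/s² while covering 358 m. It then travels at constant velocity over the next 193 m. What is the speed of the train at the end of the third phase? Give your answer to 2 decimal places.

42.34 m/s

Phase 1 (accelerating): v₀ = 37.5 m/s, a = 1.2 m/s².
v² = v₀² + 2aΔx = 37.5² + 2·1.2·189 = 1860 → v = 43.1 m/s
t = (v − v₀)/a = (43.1 − 37.5)/1.2 = 4.69 s

Phase 2 (decelerating): v₀ = 43.1 m/s, a = -0.4 m/s².
v = v₀ + at = 43.1 + (-0.4)(8.5) = 39.7 m/s
Δx = v₀t + ½at² = 43.1·8.5 + 0.5·-0.4·8.5² = 352 m

Phase 3 (accelerating): v₀ = 39.7 m/s, a = 0.3 m/s².
v² = v₀² + 2aΔx = 39.7² + 2·0.3·358 = 1790 → v = 42.3 m/s
t = (v − v₀)/a = (42.3 − 39.7)/0.3 = 8.72 s
Speed at end of phase 3 = 42.3 m/s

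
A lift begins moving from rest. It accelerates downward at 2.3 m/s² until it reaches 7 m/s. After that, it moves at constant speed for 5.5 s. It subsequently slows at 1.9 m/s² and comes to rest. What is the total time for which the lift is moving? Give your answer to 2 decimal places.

12.23 s

Phase 1 (accelerating): v₀ = 0 m/s, a = 2.3 m/s².
v = v₀ + at → t = (7 − 0) / 2.3 = 3.04 s
v² = v₀² + 2aΔx → Δx = (7² − 0²)/(2·2.3) = 10.7 m

Phase 2 (constant speed): v₀ = 7.00 m/s, a = 0 m/s².
v = v₀ + at = 7.00 + (0)(5.5) = 7.00 m/s
Δx = v₀t + ½at² = 7.00·5.5 + 0.5·0·5.5² = 38.5 m

Phase 3 (decelerating): v₀ = 7.00 m/s, a = -1.9 m/s².
v = v₀ + at → t = (0 − 7.00) / -1.9 = 3.68 s
v² = v₀² + 2aΔx → Δx = (0² − 7.00²)/(2·-1.9) = 12.9 m
Total time = 3.04 + 5.50 + 3.68 = 12.2 s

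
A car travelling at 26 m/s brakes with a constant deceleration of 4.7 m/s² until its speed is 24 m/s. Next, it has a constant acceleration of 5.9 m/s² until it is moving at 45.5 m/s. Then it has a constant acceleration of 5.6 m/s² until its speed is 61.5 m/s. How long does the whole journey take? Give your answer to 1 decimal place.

6.9 s

Phase 1 (decelerating): v₀ = 26.0 m/s, a = -4.7 m/s².
v = v₀ + at → t = (24 − 26.0) / -4.7 = 0.426 s
v² = v₀² + 2aΔx → Δx = (24² − 26.0²)/(2·-4.7) = 10.6 m

Phase 2 (accelerating): v₀ = 24.0 m/s, a = 5.9 m/s².
v = v₀ + at → t = (45.5 − 24.0) / 5.9 = 3.64 s
v² = v₀² + 2aΔx → Δx = (45.5² − 24.0²)/(2·5.9) = 127 m

Phase 3 (accelerating): v₀ = 45.5 m/s, a = 5.6 m/s².
v = v₀ + at → t = (61.5 − 45.5) / 5.6 = 2.86 s
v² = v₀² + 2aΔx → Δx = (61.5² − 45.5²)/(2·5.6) = 153 m
Total time = 0.426 + 3.64 + 2.86 = 6.93 s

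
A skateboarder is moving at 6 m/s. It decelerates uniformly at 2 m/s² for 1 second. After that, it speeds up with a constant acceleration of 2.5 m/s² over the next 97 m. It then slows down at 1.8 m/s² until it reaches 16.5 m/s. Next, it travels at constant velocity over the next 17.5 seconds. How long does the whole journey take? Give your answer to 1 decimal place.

Phase 1 (decelerating): v₀ = 6.00 m/s, a = -2 m/s².
v = v₀ + at = 6.00 + (-2)(1) = 4.00 m/s
Δx = v₀t + ½at² = 6.00·1 + 0.5·-2·1² = 5.00 m

Phase 2 (accelerating): v₀ = 4.00 m/s, a = 2.5 m/s².
v² = v₀² + 2aΔx = 4.00² + 2·2.5·97 = 501 → v = 22.4 m/s
t = (v − v₀)/a = (22.4 − 4.00)/2.5 = 7.35 s

Phase 3 (decelerating): v₀ = 22.4 m/s, a = -1.8 m/s².
v = v₀ + at → t = (16.5 − 22.4) / -1.8 = 3.27 s
v² = v₀² + 2aΔx → Δx = (16.5² − 22.4²)/(2·-1.8) = 63.5 m

Phase 4 (constant speed): v₀ = 16.5 m/s, a = 0 m/s².
v = v₀ + at = 16.5 + (0)(17.5) = 16.5 m/s
Δx = v₀t + ½at² = 16.5·17.5 + 0.5·0·17.5² = 289 m
Total time = 1.00 + 7.35 + 3.27 + 17.5 = 29.1 s

29.1 s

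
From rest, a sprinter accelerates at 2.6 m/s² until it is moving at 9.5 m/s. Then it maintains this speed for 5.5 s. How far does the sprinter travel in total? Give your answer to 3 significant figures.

Phase 1 (accelerating): v₀ = 0 m/s, a = 2.6 m/s².
v = v₀ + at → t = (9.5 − 0) / 2.6 = 3.65 s
v² = v₀² + 2aΔx → Δx = (9.5² − 0²)/(2·2.6) = 17.4 m

Phase 2 (constant speed): v₀ = 9.50 m/s, a = 0 m/s².
v = v₀ + at = 9.50 + (0)(5.5) = 9.50 m/s
Δx = v₀t + ½at² = 9.50·5.5 + 0.5·0·5.5² = 52.2 m
Total distance = 17.4 + 52.2 = 69.6 m

69.6 m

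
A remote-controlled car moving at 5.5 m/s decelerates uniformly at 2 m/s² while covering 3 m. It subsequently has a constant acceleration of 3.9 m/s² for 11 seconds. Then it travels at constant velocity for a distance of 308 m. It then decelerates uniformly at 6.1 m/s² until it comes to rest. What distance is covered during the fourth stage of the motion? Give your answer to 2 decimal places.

182.39 m

Phase 1 (decelerating): v₀ = 5.50 m/s, a = -2 m/s².
v² = v₀² + 2aΔx = 5.50² + 2·-2·3 = 18.2 → v = 4.27 m/s
t = (v − v₀)/a = (4.27 − 5.50)/-2 = 0.614 s

Phase 2 (accelerating): v₀ = 4.27 m/s, a = 3.9 m/s².
v = v₀ + at = 4.27 + (3.9)(11) = 47.2 m/s
Δx = v₀t + ½at² = 4.27·11 + 0.5·3.9·11² = 283 m

Phase 3 (constant speed): v₀ = 47.2 m/s, a = 0 m/s².
Constant speed: t = d/v = 308/47.2 = 6.53 s

Phase 4 (decelerating): v₀ = 47.2 m/s, a = -6.1 m/s².
v = v₀ + at → t = (0 − 47.2) / -6.1 = 7.73 s
v² = v₀² + 2aΔx → Δx = (0² − 47.2²)/(2·-6.1) = 182 m
Distance in phase 4 = 182 m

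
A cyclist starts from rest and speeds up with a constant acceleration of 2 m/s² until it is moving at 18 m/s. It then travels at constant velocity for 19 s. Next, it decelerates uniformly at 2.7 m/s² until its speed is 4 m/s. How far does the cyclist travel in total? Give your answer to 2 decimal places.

480.04 m

Phase 1 (accelerating): v₀ = 0 m/s, a = 2 m/s².
v = v₀ + at → t = (18 − 0) / 2 = 9.00 s
v² = v₀² + 2aΔx → Δx = (18² − 0²)/(2·2) = 81.0 m

Phase 2 (constant speed): v₀ = 18.0 m/s, a = 0 m/s².
v = v₀ + at = 18.0 + (0)(19) = 18.0 m/s
Δx = v₀t + ½at² = 18.0·19 + 0.5·0·19² = 342 m

Phase 3 (decelerating): v₀ = 18.0 m/s, a = -2.7 m/s².
v = v₀ + at → t = (4 − 18.0) / -2.7 = 5.19 s
v² = v₀² + 2aΔx → Δx = (4² − 18.0²)/(2·-2.7) = 57.0 m
Total distance = 81.0 + 342 + 57.0 = 480 m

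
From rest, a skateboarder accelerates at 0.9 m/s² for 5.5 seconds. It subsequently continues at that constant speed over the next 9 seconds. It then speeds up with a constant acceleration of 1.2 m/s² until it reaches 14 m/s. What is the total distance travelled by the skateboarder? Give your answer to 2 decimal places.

129.62 m

Phase 1 (accelerating): v₀ = 0 m/s, a = 0.9 m/s².
v = v₀ + at = 0 + (0.9)(5.5) = 4.95 m/s
Δx = v₀t + ½at² = 0·5.5 + 0.5·0.9·5.5² = 13.6 m

Phase 2 (constant speed): v₀ = 4.95 m/s, a = 0 m/s².
v = v₀ + at = 4.95 + (0)(9) = 4.95 m/s
Δx = v₀t + ½at² = 4.95·9 + 0.5·0·9² = 44.6 m

Phase 3 (accelerating): v₀ = 4.95 m/s, a = 1.2 m/s².
v = v₀ + at → t = (14 − 4.95) / 1.2 = 7.54 s
v² = v₀² + 2aΔx → Δx = (14² − 4.95²)/(2·1.2) = 71.5 m
Total distance = 13.6 + 44.6 + 71.5 = 130 m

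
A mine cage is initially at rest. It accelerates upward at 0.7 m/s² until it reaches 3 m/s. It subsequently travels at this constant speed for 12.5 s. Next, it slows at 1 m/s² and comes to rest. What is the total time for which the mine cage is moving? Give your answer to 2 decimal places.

19.79 s

Phase 1 (accelerating): v₀ = 0 m/s, a = 0.7 m/s².
v = v₀ + at → t = (3 − 0) / 0.7 = 4.29 s
v² = v₀² + 2aΔx → Δx = (3² − 0²)/(2·0.7) = 6.43 m

Phase 2 (constant speed): v₀ = 3.00 m/s, a = 0 m/s².
v = v₀ + at = 3.00 + (0)(12.5) = 3.00 m/s
Δx = v₀t + ½at² = 3.00·12.5 + 0.5·0·12.5² = 37.5 m

Phase 3 (decelerating): v₀ = 3.00 m/s, a = -1 m/s².
v = v₀ + at → t = (0 − 3.00) / -1 = 3.00 s
v² = v₀² + 2aΔx → Δx = (0² − 3.00²)/(2·-1) = 4.50 m
Total time = 4.29 + 12.5 + 3.00 = 19.8 s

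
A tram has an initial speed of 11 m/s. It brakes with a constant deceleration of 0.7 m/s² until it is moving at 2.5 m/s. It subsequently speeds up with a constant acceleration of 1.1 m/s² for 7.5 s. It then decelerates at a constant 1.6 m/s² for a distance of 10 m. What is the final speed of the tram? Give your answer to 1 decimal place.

9.1 m/s

Phase 1 (decelerating): v₀ = 11.0 m/s, a = -0.7 m/s².
v = v₀ + at → t = (2.5 − 11.0) / -0.7 = 12.1 s
v² = v₀² + 2aΔx → Δx = (2.5² − 11.0²)/(2·-0.7) = 82.0 m

Phase 2 (accelerating): v₀ = 2.50 m/s, a = 1.1 m/s².
v = v₀ + at = 2.50 + (1.1)(7.5) = 10.8 m/s
Δx = v₀t + ½at² = 2.50·7.5 + 0.5·1.1·7.5² = 49.7 m

Phase 3 (decelerating): v₀ = 10.8 m/s, a = -1.6 m/s².
v² = v₀² + 2aΔx = 10.8² + 2·-1.6·10 = 83.6 → v = 9.14 m/s
t = (v − v₀)/a = (9.14 − 10.8)/-1.6 = 1.01 s
Final speed = 9.14 m/s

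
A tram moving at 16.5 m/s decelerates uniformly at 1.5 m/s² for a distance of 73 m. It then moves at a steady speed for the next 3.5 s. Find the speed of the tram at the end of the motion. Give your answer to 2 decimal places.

7.30 m/s

Phase 1 (decelerating): v₀ = 16.5 m/s, a = -1.5 m/s².
v² = v₀² + 2aΔx = 16.5² + 2·-1.5·73 = 53.2 → v = 7.30 m/s
t = (v − v₀)/a = (7.30 − 16.5)/-1.5 = 6.14 s

Phase 2 (constant speed): v₀ = 7.30 m/s, a = 0 m/s².
v = v₀ + at = 7.30 + (0)(3.5) = 7.30 m/s
Δx = v₀t + ½at² = 7.30·3.5 + 0.5·0·3.5² = 25.5 m
Final speed = 7.30 m/s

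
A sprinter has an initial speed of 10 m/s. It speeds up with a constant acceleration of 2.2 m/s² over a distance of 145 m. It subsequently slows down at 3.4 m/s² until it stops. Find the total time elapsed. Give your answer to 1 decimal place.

Phase 1 (accelerating): v₀ = 10.0 m/s, a = 2.2 m/s².
v² = v₀² + 2aΔx = 10.0² + 2·2.2·145 = 738 → v = 27.2 m/s
t = (v − v₀)/a = (27.2 − 10.0)/2.2 = 7.80 s

Phase 2 (decelerating): v₀ = 27.2 m/s, a = -3.4 m/s².
v = v₀ + at → t = (0 − 27.2) / -3.4 = 7.99 s
v² = v₀² + 2aΔx → Δx = (0² − 27.2²)/(2·-3.4) = 109 m
Total time = 7.80 + 7.99 = 15.8 s

15.8 s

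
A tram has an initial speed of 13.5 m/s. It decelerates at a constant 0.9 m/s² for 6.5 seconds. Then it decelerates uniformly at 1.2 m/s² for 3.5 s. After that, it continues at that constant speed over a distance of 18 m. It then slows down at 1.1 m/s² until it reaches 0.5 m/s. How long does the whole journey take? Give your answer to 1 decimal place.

Phase 1 (decelerating): v₀ = 13.5 m/s, a = -0.9 m/s².
v = v₀ + at = 13.5 + (-0.9)(6.5) = 7.65 m/s
Δx = v₀t + ½at² = 13.5·6.5 + 0.5·-0.9·6.5² = 68.7 m

Phase 2 (decelerating): v₀ = 7.65 m/s, a = -1.2 m/s².
v = v₀ + at = 7.65 + (-1.2)(3.5) = 3.45 m/s
Δx = v₀t + ½at² = 7.65·3.5 + 0.5·-1.2·3.5² = 19.4 m

Phase 3 (constant speed): v₀ = 3.45 m/s, a = 0 m/s².
Constant speed: t = d/v = 18/3.45 = 5.22 s

Phase 4 (decelerating): v₀ = 3.45 m/s, a = -1.1 m/s².
v = v₀ + at → t = (0.5 − 3.45) / -1.1 = 2.68 s
v² = v₀² + 2aΔx → Δx = (0.5² − 3.45²)/(2·-1.1) = 5.30 m
Total time = 6.50 + 3.50 + 5.22 + 2.68 = 17.9 s

17.9 s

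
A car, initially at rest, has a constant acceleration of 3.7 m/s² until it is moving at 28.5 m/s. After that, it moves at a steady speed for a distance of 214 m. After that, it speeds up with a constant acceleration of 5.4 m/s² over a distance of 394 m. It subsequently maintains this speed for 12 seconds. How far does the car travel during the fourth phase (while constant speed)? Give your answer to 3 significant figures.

854 m

Phase 1 (accelerating): v₀ = 0 m/s, a = 3.7 m/s².
v = v₀ + at → t = (28.5 − 0) / 3.7 = 7.70 s
v² = v₀² + 2aΔx → Δx = (28.5² − 0²)/(2·3.7) = 110 m

Phase 2 (constant speed): v₀ = 28.5 m/s, a = 0 m/s².
Constant speed: t = d/v = 214/28.5 = 7.51 s

Phase 3 (accelerating): v₀ = 28.5 m/s, a = 5.4 m/s².
v² = v₀² + 2aΔx = 28.5² + 2·5.4·394 = 5070 → v = 71.2 m/s
t = (v − v₀)/a = (71.2 − 28.5)/5.4 = 7.90 s

Phase 4 (constant speed): v₀ = 71.2 m/s, a = 0 m/s².
v = v₀ + at = 71.2 + (0)(12) = 71.2 m/s
Δx = v₀t + ½at² = 71.2·12 + 0.5·0·12² = 854 m
Distance in phase 4 = 854 m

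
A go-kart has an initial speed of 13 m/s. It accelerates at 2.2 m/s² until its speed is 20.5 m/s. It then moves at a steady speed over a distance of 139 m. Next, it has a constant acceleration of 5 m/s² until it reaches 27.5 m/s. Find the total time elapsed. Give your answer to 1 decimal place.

11.6 s

Phase 1 (accelerating): v₀ = 13.0 m/s, a = 2.2 m/s².
v = v₀ + at → t = (20.5 − 13.0) / 2.2 = 3.41 s
v² = v₀² + 2aΔx → Δx = (20.5² − 13.0²)/(2·2.2) = 57.1 m

Phase 2 (constant speed): v₀ = 20.5 m/s, a = 0 m/s².
Constant speed: t = d/v = 139/20.5 = 6.78 s

Phase 3 (accelerating): v₀ = 20.5 m/s, a = 5 m/s².
v = v₀ + at → t = (27.5 − 20.5) / 5 = 1.40 s
v² = v₀² + 2aΔx → Δx = (27.5² − 20.5²)/(2·5) = 33.6 m
Total time = 3.41 + 6.78 + 1.40 = 11.6 s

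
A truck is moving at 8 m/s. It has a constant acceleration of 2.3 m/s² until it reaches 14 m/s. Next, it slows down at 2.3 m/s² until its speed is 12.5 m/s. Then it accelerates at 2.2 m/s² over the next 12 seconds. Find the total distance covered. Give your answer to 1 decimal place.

345.7 m

Phase 1 (accelerating): v₀ = 8.00 m/s, a = 2.3 m/s².
v = v₀ + at → t = (14 − 8.00) / 2.3 = 2.61 s
v² = v₀² + 2aΔx → Δx = (14² − 8.00²)/(2·2.3) = 28.7 m

Phase 2 (decelerating): v₀ = 14.0 m/s, a = -2.3 m/s².
v = v₀ + at → t = (12.5 − 14.0) / -2.3 = 0.652 s
v² = v₀² + 2aΔx → Δx = (12.5² − 14.0²)/(2·-2.3) = 8.64 m

Phase 3 (accelerating): v₀ = 12.5 m/s, a = 2.2 m/s².
v = v₀ + at = 12.5 + (2.2)(12) = 38.9 m/s
Δx = v₀t + ½at² = 12.5·12 + 0.5·2.2·12² = 308 m
Total distance = 28.7 + 8.64 + 308 = 346 m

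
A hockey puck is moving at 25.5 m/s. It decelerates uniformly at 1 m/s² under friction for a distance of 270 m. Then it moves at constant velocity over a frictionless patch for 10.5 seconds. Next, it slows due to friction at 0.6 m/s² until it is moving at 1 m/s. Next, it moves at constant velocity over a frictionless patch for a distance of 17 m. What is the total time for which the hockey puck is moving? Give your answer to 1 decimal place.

Phase 1 (decelerating): v₀ = 25.5 m/s, a = -1 m/s².
v² = v₀² + 2aΔx = 25.5² + 2·-1·270 = 110 → v = 10.5 m/s
t = (v − v₀)/a = (10.5 − 25.5)/-1 = 15.0 s

Phase 2 (constant speed): v₀ = 10.5 m/s, a = 0 m/s².
v = v₀ + at = 10.5 + (0)(10.5) = 10.5 m/s
Δx = v₀t + ½at² = 10.5·10.5 + 0.5·0·10.5² = 110 m

Phase 3 (decelerating): v₀ = 10.5 m/s, a = -0.6 m/s².
v = v₀ + at → t = (1 − 10.5) / -0.6 = 15.8 s
v² = v₀² + 2aΔx → Δx = (1² − 10.5²)/(2·-0.6) = 91.0 m

Phase 4 (constant speed): v₀ = 1.00 m/s, a = 0 m/s².
Constant speed: t = d/v = 17/1.00 = 17.0 s
Total time = 15.0 + 10.5 + 15.8 + 17.0 = 58.3 s

58.3 s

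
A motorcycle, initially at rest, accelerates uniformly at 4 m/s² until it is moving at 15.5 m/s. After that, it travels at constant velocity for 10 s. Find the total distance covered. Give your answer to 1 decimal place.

185.0 m

Phase 1 (accelerating): v₀ = 0 m/s, a = 4 m/s².
v = v₀ + at → t = (15.5 − 0) / 4 = 3.88 s
v² = v₀² + 2aΔx → Δx = (15.5² − 0²)/(2·4) = 30.0 m

Phase 2 (constant speed): v₀ = 15.5 m/s, a = 0 m/s².
v = v₀ + at = 15.5 + (0)(10) = 15.5 m/s
Δx = v₀t + ½at² = 15.5·10 + 0.5·0·10² = 155 m
Total distance = 30.0 + 155 = 185 m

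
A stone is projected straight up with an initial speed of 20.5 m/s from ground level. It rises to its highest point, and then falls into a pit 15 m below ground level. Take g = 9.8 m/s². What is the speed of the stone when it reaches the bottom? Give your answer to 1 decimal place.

26.7 m/s

Phase 1 (rising): v₀ = 20.5 m/s, a = -9.8 m/s².
v = v₀ + at → t = (0 − 20.5) / -9.8 = 2.09 s
v² = v₀² + 2aΔx → Δx = (0² − 20.5²)/(2·-9.8) = 21.4 m

Phase 2 (falling): v₀ = 0 m/s, a = -9.8 m/s².
Falls 36.4 m from rest: t = √(2·36.4/9.8) = 2.73 s; v = g·t = 26.7 m/s.
Final speed = 26.7 m/s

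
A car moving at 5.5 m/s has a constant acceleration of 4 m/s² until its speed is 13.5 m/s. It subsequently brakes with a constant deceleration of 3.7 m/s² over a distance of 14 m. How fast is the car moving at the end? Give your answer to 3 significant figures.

Phase 1 (accelerating): v₀ = 5.50 m/s, a = 4 m/s².
v = v₀ + at → t = (13.5 − 5.50) / 4 = 2.00 s
v² = v₀² + 2aΔx → Δx = (13.5² − 5.50²)/(2·4) = 19.0 m

Phase 2 (decelerating): v₀ = 13.5 m/s, a = -3.7 m/s².
v² = v₀² + 2aΔx = 13.5² + 2·-3.7·14 = 78.6 → v = 8.87 m/s
t = (v − v₀)/a = (8.87 − 13.5)/-3.7 = 1.25 s
Final speed = 8.87 m/s

8.87 m/s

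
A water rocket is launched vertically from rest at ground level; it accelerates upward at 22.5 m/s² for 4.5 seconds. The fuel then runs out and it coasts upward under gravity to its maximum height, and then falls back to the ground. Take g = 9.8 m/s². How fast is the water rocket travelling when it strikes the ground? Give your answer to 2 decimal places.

Phase 1 (powered ascent): v₀ = 0 m/s, a = 22.5 m/s².
v = v₀ + at = 0 + (22.5)(4.5) = 101 m/s
Δx = v₀t + ½at² = 0·4.5 + 0.5·22.5·4.5² = 228 m

Phase 2 (coasting upward): v₀ = 101 m/s, a = -9.8 m/s².
v = v₀ + at → t = (0 − 101) / -9.8 = 10.3 s
v² = v₀² + 2aΔx → Δx = (0² − 101²)/(2·-9.8) = 523 m

Phase 3 (free fall): v₀ = 0 m/s, a = -9.8 m/s².
Falls 751 m from rest: t = √(2·751/9.8) = 12.4 s; v = g·t = 121 m/s.
Impact speed = 121 m/s

121.31 m/s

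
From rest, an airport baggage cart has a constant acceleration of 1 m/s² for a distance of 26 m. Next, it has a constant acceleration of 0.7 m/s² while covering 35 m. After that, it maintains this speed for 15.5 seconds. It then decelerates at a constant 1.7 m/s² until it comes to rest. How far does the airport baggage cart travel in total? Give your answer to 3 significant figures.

246 m

Phase 1 (accelerating): v₀ = 0 m/s, a = 1 m/s².
v² = v₀² + 2aΔx = 0² + 2·1·26 = 52.0 → v = 7.21 m/s
t = (v − v₀)/a = (7.21 − 0)/1 = 7.21 s

Phase 2 (accelerating): v₀ = 7.21 m/s, a = 0.7 m/s².
v² = v₀² + 2aΔx = 7.21² + 2·0.7·35 = 101 → v = 10.0 m/s
t = (v − v₀)/a = (10.0 − 7.21)/0.7 = 4.06 s

Phase 3 (constant speed): v₀ = 10.0 m/s, a = 0 m/s².
v = v₀ + at = 10.0 + (0)(15.5) = 10.0 m/s
Δx = v₀t + ½at² = 10.0·15.5 + 0.5·0·15.5² = 156 m

Phase 4 (decelerating): v₀ = 10.0 m/s, a = -1.7 m/s².
v = v₀ + at → t = (0 − 10.0) / -1.7 = 5.91 s
v² = v₀² + 2aΔx → Δx = (0² − 10.0²)/(2·-1.7) = 29.7 m
Total distance = 26.0 + 35.0 + 156 + 29.7 = 246 m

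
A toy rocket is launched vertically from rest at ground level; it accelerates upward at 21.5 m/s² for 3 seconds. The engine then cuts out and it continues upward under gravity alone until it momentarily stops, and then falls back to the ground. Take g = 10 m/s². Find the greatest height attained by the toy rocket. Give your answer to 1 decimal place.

304.8 m

Phase 1 (powered ascent): v₀ = 0 m/s, a = 21.5 m/s².
v = v₀ + at = 0 + (21.5)(3) = 64.5 m/s
Δx = v₀t + ½at² = 0·3 + 0.5·21.5·3² = 96.8 m

Phase 2 (coasting upward): v₀ = 64.5 m/s, a = -10 m/s².
v = v₀ + at → t = (0 − 64.5) / -10 = 6.45 s
v² = v₀² + 2aΔx → Δx = (0² − 64.5²)/(2·-10) = 208 m
Maximum height = 96.8 + 208 = 305 m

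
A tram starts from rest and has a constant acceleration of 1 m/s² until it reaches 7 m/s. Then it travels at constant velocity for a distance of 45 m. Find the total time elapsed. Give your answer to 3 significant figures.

13.4 s

Phase 1 (accelerating): v₀ = 0 m/s, a = 1 m/s².
v = v₀ + at → t = (7 − 0) / 1 = 7.00 s
v² = v₀² + 2aΔx → Δx = (7² − 0²)/(2·1) = 24.5 m

Phase 2 (constant speed): v₀ = 7.00 m/s, a = 0 m/s².
Constant speed: t = d/v = 45/7.00 = 6.43 s
Total time = 7.00 + 6.43 = 13.4 s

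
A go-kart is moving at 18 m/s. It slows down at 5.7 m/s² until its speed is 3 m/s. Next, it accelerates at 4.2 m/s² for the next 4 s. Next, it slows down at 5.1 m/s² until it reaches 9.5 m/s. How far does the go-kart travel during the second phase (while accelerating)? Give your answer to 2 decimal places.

45.60 m

Phase 1 (decelerating): v₀ = 18.0 m/s, a = -5.7 m/s².
v = v₀ + at → t = (3 − 18.0) / -5.7 = 2.63 s
v² = v₀² + 2aΔx → Δx = (3² − 18.0²)/(2·-5.7) = 27.6 m

Phase 2 (accelerating): v₀ = 3.00 m/s, a = 4.2 m/s².
v = v₀ + at = 3.00 + (4.2)(4) = 19.8 m/s
Δx = v₀t + ½at² = 3.00·4 + 0.5·4.2·4² = 45.6 m
Distance in phase 2 = 45.6 m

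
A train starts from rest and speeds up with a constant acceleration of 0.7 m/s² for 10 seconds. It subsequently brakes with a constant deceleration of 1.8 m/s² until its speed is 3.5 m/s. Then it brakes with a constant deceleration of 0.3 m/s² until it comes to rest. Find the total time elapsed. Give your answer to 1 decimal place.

Phase 1 (accelerating): v₀ = 0 m/s, a = 0.7 m/s².
v = v₀ + at = 0 + (0.7)(10) = 7.00 m/s
Δx = v₀t + ½at² = 0·10 + 0.5·0.7·10² = 35.0 m

Phase 2 (decelerating): v₀ = 7.00 m/s, a = -1.8 m/s².
v = v₀ + at → t = (3.5 − 7.00) / -1.8 = 1.94 s
v² = v₀² + 2aΔx → Δx = (3.5² − 7.00²)/(2·-1.8) = 10.2 m

Phase 3 (decelerating): v₀ = 3.50 m/s, a = -0.3 m/s².
v = v₀ + at → t = (0 − 3.50) / -0.3 = 11.7 s
v² = v₀² + 2aΔx → Δx = (0² − 3.50²)/(2·-0.3) = 20.4 m
Total time = 10.0 + 1.94 + 11.7 = 23.6 s

23.6 s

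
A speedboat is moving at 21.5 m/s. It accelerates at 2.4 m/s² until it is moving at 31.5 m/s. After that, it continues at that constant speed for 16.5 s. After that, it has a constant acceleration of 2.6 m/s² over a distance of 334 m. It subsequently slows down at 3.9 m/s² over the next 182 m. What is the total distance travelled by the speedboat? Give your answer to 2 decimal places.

1146.17 m

Phase 1 (accelerating): v₀ = 21.5 m/s, a = 2.4 m/s².
v = v₀ + at → t = (31.5 − 21.5) / 2.4 = 4.17 s
v² = v₀² + 2aΔx → Δx = (31.5² − 21.5²)/(2·2.4) = 110 m

Phase 2 (constant speed): v₀ = 31.5 m/s, a = 0 m/s².
v = v₀ + at = 31.5 + (0)(16.5) = 31.5 m/s
Δx = v₀t + ½at² = 31.5·16.5 + 0.5·0·16.5² = 520 m

Phase 3 (accelerating): v₀ = 31.5 m/s, a = 2.6 m/s².
v² = v₀² + 2aΔx = 31.5² + 2·2.6·334 = 2730 → v = 52.2 m/s
t = (v − v₀)/a = (52.2 − 31.5)/2.6 = 7.98 s

Phase 4 (decelerating): v₀ = 52.2 m/s, a = -3.9 m/s².
v² = v₀² + 2aΔx = 52.2² + 2·-3.9·182 = 1310 → v = 36.2 m/s
t = (v − v₀)/a = (36.2 − 52.2)/-3.9 = 4.12 s
Total distance = 110 + 520 + 334 + 182 = 1150 m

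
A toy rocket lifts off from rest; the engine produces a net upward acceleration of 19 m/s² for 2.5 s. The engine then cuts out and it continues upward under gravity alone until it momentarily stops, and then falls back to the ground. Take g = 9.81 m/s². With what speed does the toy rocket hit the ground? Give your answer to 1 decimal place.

Phase 1 (powered ascent): v₀ = 0 m/s, a = 19 m/s².
v = v₀ + at = 0 + (19)(2.5) = 47.5 m/s
Δx = v₀t + ½at² = 0·2.5 + 0.5·19·2.5² = 59.4 m

Phase 2 (coasting upward): v₀ = 47.5 m/s, a = -9.81 m/s².
v = v₀ + at → t = (0 − 47.5) / -9.81 = 4.84 s
v² = v₀² + 2aΔx → Δx = (0² − 47.5²)/(2·-9.81) = 115 m

Phase 3 (free fall): v₀ = 0 m/s, a = -9.81 m/s².
Falls 174 m from rest: t = √(2·174/9.81) = 5.96 s; v = g·t = 58.5 m/s.
Impact speed = 58.5 m/s

58.5 m/s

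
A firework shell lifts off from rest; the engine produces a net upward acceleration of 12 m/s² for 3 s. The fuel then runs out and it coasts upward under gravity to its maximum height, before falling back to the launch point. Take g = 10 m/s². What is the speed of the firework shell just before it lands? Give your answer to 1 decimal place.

48.7 m/s

Phase 1 (powered ascent): v₀ = 0 m/s, a = 12 m/s².
v = v₀ + at = 0 + (12)(3) = 36.0 m/s
Δx = v₀t + ½at² = 0·3 + 0.5·12·3² = 54.0 m

Phase 2 (coasting upward): v₀ = 36.0 m/s, a = -10 m/s².
v = v₀ + at → t = (0 − 36.0) / -10 = 3.60 s
v² = v₀² + 2aΔx → Δx = (0² − 36.0²)/(2·-10) = 64.8 m

Phase 3 (free fall): v₀ = 0 m/s, a = -10 m/s².
Falls 119 m from rest: t = √(2·119/10) = 4.87 s; v = g·t = 48.7 m/s.
Impact speed = 48.7 m/s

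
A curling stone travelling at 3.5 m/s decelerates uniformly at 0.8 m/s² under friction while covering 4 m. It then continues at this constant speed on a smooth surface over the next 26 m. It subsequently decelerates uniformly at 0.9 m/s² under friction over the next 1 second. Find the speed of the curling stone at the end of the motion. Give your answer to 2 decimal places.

Phase 1 (decelerating): v₀ = 3.50 m/s, a = -0.8 m/s².
v² = v₀² + 2aΔx = 3.50² + 2·-0.8·4 = 5.85 → v = 2.42 m/s
t = (v − v₀)/a = (2.42 − 3.50)/-0.8 = 1.35 s

Phase 2 (constant speed): v₀ = 2.42 m/s, a = 0 m/s².
Constant speed: t = d/v = 26/2.42 = 10.7 s

Phase 3 (decelerating): v₀ = 2.42 m/s, a = -0.9 m/s².
v = v₀ + at = 2.42 + (-0.9)(1) = 1.52 m/s
Δx = v₀t + ½at² = 2.42·1 + 0.5·-0.9·1² = 1.97 m
Final speed = 1.52 m/s

1.52 m/s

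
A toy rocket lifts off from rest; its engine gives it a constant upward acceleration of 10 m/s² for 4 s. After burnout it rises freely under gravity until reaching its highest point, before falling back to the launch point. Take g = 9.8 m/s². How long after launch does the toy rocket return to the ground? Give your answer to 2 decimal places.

Phase 1 (powered ascent): v₀ = 0 m/s, a = 10 m/s².
v = v₀ + at = 0 + (10)(4) = 40.0 m/s
Δx = v₀t + ½at² = 0·4 + 0.5·10·4² = 80.0 m

Phase 2 (coasting upward): v₀ = 40.0 m/s, a = -9.8 m/s².
v = v₀ + at → t = (0 − 40.0) / -9.8 = 4.08 s
v² = v₀² + 2aΔx → Δx = (0² − 40.0²)/(2·-9.8) = 81.6 m

Phase 3 (free fall): v₀ = 0 m/s, a = -9.8 m/s².
Falls 162 m from rest: t = √(2·162/9.8) = 5.74 s; v = g·t = 56.3 m/s.
Total time = 4.00 + 4.08 + 5.74 = 13.8 s

13.82 s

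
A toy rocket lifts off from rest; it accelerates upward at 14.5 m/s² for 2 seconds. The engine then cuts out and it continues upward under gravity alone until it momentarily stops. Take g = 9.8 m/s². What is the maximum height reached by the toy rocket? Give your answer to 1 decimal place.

71.9 m

Phase 1 (powered ascent): v₀ = 0 m/s, a = 14.5 m/s².
v = v₀ + at = 0 + (14.5)(2) = 29.0 m/s
Δx = v₀t + ½at² = 0·2 + 0.5·14.5·2² = 29.0 m

Phase 2 (coasting upward): v₀ = 29.0 m/s, a = -9.8 m/s².
v = v₀ + at → t = (0 − 29.0) / -9.8 = 2.96 s
v² = v₀² + 2aΔx → Δx = (0² − 29.0²)/(2·-9.8) = 42.9 m
Maximum height = 29.0 + 42.9 = 71.9 m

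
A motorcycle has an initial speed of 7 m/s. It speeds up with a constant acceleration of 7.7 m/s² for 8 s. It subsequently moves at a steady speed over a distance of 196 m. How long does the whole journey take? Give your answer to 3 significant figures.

10.9 s

Phase 1 (accelerating): v₀ = 7.00 m/s, a = 7.7 m/s².
v = v₀ + at = 7.00 + (7.7)(8) = 68.6 m/s
Δx = v₀t + ½at² = 7.00·8 + 0.5·7.7·8² = 302 m

Phase 2 (constant speed): v₀ = 68.6 m/s, a = 0 m/s².
Constant speed: t = d/v = 196/68.6 = 2.86 s
Total time = 8.00 + 2.86 = 10.9 s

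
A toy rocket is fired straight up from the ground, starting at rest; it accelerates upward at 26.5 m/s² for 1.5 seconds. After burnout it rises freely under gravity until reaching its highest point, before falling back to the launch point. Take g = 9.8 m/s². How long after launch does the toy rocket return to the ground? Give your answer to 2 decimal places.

Phase 1 (powered ascent): v₀ = 0 m/s, a = 26.5 m/s².
v = v₀ + at = 0 + (26.5)(1.5) = 39.8 m/s
Δx = v₀t + ½at² = 0·1.5 + 0.5·26.5·1.5² = 29.8 m

Phase 2 (coasting upward): v₀ = 39.8 m/s, a = -9.8 m/s².
v = v₀ + at → t = (0 − 39.8) / -9.8 = 4.06 s
v² = v₀² + 2aΔx → Δx = (0² − 39.8²)/(2·-9.8) = 80.6 m

Phase 3 (free fall): v₀ = 0 m/s, a = -9.8 m/s².
Falls 110 m from rest: t = √(2·110/9.8) = 4.75 s; v = g·t = 46.5 m/s.
Total time = 1.50 + 4.06 + 4.75 = 10.3 s

10.30 s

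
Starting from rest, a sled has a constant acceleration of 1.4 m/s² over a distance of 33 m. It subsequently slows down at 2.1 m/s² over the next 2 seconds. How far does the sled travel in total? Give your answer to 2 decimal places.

Phase 1 (accelerating): v₀ = 0 m/s, a = 1.4 m/s².
v² = v₀² + 2aΔx = 0² + 2·1.4·33 = 92.4 → v = 9.61 m/s
t = (v − v₀)/a = (9.61 − 0)/1.4 = 6.87 s

Phase 2 (decelerating): v₀ = 9.61 m/s, a = -2.1 m/s².
v = v₀ + at = 9.61 + (-2.1)(2) = 5.41 m/s
Δx = v₀t + ½at² = 9.61·2 + 0.5·-2.1·2² = 15.0 m
Total distance = 33.0 + 15.0 = 48.0 m

48.02 m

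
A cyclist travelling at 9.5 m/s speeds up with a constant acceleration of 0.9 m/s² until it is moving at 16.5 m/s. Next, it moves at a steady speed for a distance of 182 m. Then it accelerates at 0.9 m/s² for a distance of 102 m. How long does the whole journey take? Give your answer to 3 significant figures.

Phase 1 (accelerating): v₀ = 9.50 m/s, a = 0.9 m/s².
v = v₀ + at → t = (16.5 − 9.50) / 0.9 = 7.78 s
v² = v₀² + 2aΔx → Δx = (16.5² − 9.50²)/(2·0.9) = 101 m

Phase 2 (constant speed): v₀ = 16.5 m/s, a = 0 m/s².
Constant speed: t = d/v = 182/16.5 = 11.0 s

Phase 3 (accelerating): v₀ = 16.5 m/s, a = 0.9 m/s².
v² = v₀² + 2aΔx = 16.5² + 2·0.9·102 = 456 → v = 21.4 m/s
t = (v − v₀)/a = (21.4 − 16.5)/0.9 = 5.39 s
Total time = 7.78 + 11.0 + 5.39 = 24.2 s

24.2 s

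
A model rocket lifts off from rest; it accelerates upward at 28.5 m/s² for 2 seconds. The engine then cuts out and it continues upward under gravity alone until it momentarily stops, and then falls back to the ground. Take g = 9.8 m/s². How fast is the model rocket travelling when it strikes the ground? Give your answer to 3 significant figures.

Phase 1 (powered ascent): v₀ = 0 m/s, a = 28.5 m/s².
v = v₀ + at = 0 + (28.5)(2) = 57.0 m/s
Δx = v₀t + ½at² = 0·2 + 0.5·28.5·2² = 57.0 m

Phase 2 (coasting upward): v₀ = 57.0 m/s, a = -9.8 m/s².
v = v₀ + at → t = (0 − 57.0) / -9.8 = 5.82 s
v² = v₀² + 2aΔx → Δx = (0² − 57.0²)/(2·-9.8) = 166 m

Phase 3 (free fall): v₀ = 0 m/s, a = -9.8 m/s².
Falls 223 m from rest: t = √(2·223/9.8) = 6.74 s; v = g·t = 66.1 m/s.
Impact speed = 66.1 m/s

66.1 m/s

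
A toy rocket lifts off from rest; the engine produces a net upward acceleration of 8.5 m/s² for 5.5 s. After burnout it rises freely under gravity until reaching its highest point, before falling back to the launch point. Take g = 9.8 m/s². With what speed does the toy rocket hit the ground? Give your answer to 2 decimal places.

Phase 1 (powered ascent): v₀ = 0 m/s, a = 8.5 m/s².
v = v₀ + at = 0 + (8.5)(5.5) = 46.8 m/s
Δx = v₀t + ½at² = 0·5.5 + 0.5·8.5·5.5² = 129 m

Phase 2 (coasting upward): v₀ = 46.8 m/s, a = -9.8 m/s².
v = v₀ + at → t = (0 − 46.8) / -9.8 = 4.77 s
v² = v₀² + 2aΔx → Δx = (0² − 46.8²)/(2·-9.8) = 112 m

Phase 3 (free fall): v₀ = 0 m/s, a = -9.8 m/s².
Falls 240 m from rest: t = √(2·240/9.8) = 7.00 s; v = g·t = 68.6 m/s.
Impact speed = 68.6 m/s

68.60 m/s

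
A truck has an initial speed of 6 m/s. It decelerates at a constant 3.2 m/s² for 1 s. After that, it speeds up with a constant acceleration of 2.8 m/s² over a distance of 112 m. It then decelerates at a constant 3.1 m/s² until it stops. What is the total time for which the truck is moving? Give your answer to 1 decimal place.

17.1 s

Phase 1 (decelerating): v₀ = 6.00 m/s, a = -3.2 m/s².
v = v₀ + at = 6.00 + (-3.2)(1) = 2.80 m/s
Δx = v₀t + ½at² = 6.00·1 + 0.5·-3.2·1² = 4.40 m

Phase 2 (accelerating): v₀ = 2.80 m/s, a = 2.8 m/s².
v² = v₀² + 2aΔx = 2.80² + 2·2.8·112 = 635 → v = 25.2 m/s
t = (v − v₀)/a = (25.2 − 2.80)/2.8 = 8.00 s

Phase 3 (decelerating): v₀ = 25.2 m/s, a = -3.1 m/s².
v = v₀ + at → t = (0 − 25.2) / -3.1 = 8.13 s
v² = v₀² + 2aΔx → Δx = (0² − 25.2²)/(2·-3.1) = 102 m
Total time = 1.00 + 8.00 + 8.13 = 17.1 s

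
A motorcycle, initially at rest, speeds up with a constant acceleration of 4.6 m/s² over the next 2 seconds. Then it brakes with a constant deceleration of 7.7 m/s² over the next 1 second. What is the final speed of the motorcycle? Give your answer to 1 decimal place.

1.5 m/s

Phase 1 (accelerating): v₀ = 0 m/s, a = 4.6 m/s².
v = v₀ + at = 0 + (4.6)(2) = 9.20 m/s
Δx = v₀t + ½at² = 0·2 + 0.5·4.6·2² = 9.20 m

Phase 2 (decelerating): v₀ = 9.20 m/s, a = -7.7 m/s².
v = v₀ + at = 9.20 + (-7.7)(1) = 1.50 m/s
Δx = v₀t + ½at² = 9.20·1 + 0.5·-7.7·1² = 5.35 m
Final speed = 1.50 m/s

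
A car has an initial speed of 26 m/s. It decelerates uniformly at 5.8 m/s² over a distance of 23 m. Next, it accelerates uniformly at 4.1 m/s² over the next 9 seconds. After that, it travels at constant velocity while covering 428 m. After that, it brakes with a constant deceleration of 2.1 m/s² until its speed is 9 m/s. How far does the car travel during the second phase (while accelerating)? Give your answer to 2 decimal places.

348.11 m

Phase 1 (decelerating): v₀ = 26.0 m/s, a = -5.8 m/s².
v² = v₀² + 2aΔx = 26.0² + 2·-5.8·23 = 409 → v = 20.2 m/s
t = (v − v₀)/a = (20.2 − 26.0)/-5.8 = 0.995 s

Phase 2 (accelerating): v₀ = 20.2 m/s, a = 4.1 m/s².
v = v₀ + at = 20.2 + (4.1)(9) = 57.1 m/s
Δx = v₀t + ½at² = 20.2·9 + 0.5·4.1·9² = 348 m
Distance in phase 2 = 348 m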